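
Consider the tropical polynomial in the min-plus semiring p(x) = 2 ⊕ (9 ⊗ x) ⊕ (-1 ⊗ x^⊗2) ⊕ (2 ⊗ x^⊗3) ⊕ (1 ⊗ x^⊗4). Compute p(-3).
p(-3) = -11

A tropical monomial a ⊗ x^⊗i evaluates to a + i · x. Evaluating each term at x = -3:
  Term 0 contributes 2 + 0 · -3 = 2
  Term 1 contributes 9 + 1 · -3 = 6
  Term 2 contributes -1 + 2 · -3 = -7
  Term 3 contributes 2 + 3 · -3 = -7
  Term 4 contributes 1 + 4 · -3 = -11
p(-3) = ⊕ of these = min[2, 6, -7, -7, -11] = -11.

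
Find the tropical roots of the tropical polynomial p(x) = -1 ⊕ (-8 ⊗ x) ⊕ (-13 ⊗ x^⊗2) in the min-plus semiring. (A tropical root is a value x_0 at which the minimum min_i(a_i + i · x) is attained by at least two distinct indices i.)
Roots: {5, 7}

Each tropical root is a break point of the lower envelope of the lines y = a_i + i · x (there are 3 lines, with slopes 0, 1, ..., 2). Only the lines that attain the minimum somewhere contribute to roots; other lines are dominated. Here the surviving (envelope) indices are i = 2, i = 1, i = 0.
Intersections between consecutive envelope lines give the roots: for adjacent envelope indices i < j the intersection is x = (a_i − a_j) / (j − i). Reading off the sorted break points: {5, 7}.
Verification: at each break x_0, at least two indices attain the minimum of min_i(a_i + i · x_0).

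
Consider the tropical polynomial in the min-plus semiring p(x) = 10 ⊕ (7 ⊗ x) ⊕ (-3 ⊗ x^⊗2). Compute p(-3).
p(-3) = -9

A tropical monomial a ⊗ x^⊗i evaluates to a + i · x. Evaluating each term at x = -3:
  Term 0 contributes 10 + 0 · -3 = 10
  Term 1 contributes 7 + 1 · -3 = 4
  Term 2 contributes -3 + 2 · -3 = -9
p(-3) = ⊕ of these = min[10, 4, -9] = -9.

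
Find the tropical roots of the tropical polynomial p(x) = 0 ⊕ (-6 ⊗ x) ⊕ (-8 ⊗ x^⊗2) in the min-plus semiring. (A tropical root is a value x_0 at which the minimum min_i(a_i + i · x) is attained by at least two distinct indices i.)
Roots: {2, 6}

Each tropical root is a break point of the lower envelope of the lines y = a_i + i · x (there are 3 lines, with slopes 0, 1, ..., 2). Only the lines that attain the minimum somewhere contribute to roots; other lines are dominated. Here the surviving (envelope) indices are i = 2, i = 1, i = 0.
Intersections between consecutive envelope lines give the roots: for adjacent envelope indices i < j the intersection is x = (a_i − a_j) / (j − i). Reading off the sorted break points: {2, 6}.
Verification: at each break x_0, at least two indices attain the minimum of min_i(a_i + i · x_0).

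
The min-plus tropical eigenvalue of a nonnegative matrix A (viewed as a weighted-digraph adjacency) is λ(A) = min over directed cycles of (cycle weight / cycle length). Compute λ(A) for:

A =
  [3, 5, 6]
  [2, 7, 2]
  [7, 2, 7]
λ(A) = 2

Enumerate directed cycles and compute their means (weight / length). Sample:
  cycle 0 → 0: weight = 3, length = 1, mean = 3/1 ≈ 3.000
  cycle 1 → 1: weight = 7, length = 1, mean = 7/1 ≈ 7.000
  cycle 2 → 2: weight = 7, length = 1, mean = 7/1 ≈ 7.000
  cycle 0 → 1 → 0: weight = 7, length = 2, mean = 7/2 ≈ 3.500
  cycle 0 → 2 → 0: weight = 13, length = 2, mean = 13/2 ≈ 6.500
  cycle 1 → 0 → 1: weight = 7, length = 2, mean = 7/2 ≈ 3.500
Minimum mean = 2.000, attained e.g. along the cycle 1 → 2 → 1 with weight 4 and length 2. So λ(A) = 4/2 = 2.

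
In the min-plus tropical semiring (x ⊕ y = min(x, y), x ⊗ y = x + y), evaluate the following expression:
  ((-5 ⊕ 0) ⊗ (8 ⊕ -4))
((-5 ⊕ 0) ⊗ (8 ⊕ -4)) = -9

Expand innermost to outermost. Recall ⊕ takes the minimum of its arguments and ⊗ takes their sum. Working out the expression ((-5 ⊕ 0) ⊗ (8 ⊕ -4)) gives -9.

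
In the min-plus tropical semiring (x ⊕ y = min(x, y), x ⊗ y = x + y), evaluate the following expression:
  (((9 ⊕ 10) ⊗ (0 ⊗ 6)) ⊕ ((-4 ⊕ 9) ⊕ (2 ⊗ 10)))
(((9 ⊕ 10) ⊗ (0 ⊗ 6)) ⊕ ((-4 ⊕ 9) ⊕ (2 ⊗ 10))) = -4

Expand innermost to outermost. Recall ⊕ takes the minimum of its arguments and ⊗ takes their sum. Working out the expression (((9 ⊕ 10) ⊗ (0 ⊗ 6)) ⊕ ((-4 ⊕ 9) ⊕ (2 ⊗ 10))) gives -4.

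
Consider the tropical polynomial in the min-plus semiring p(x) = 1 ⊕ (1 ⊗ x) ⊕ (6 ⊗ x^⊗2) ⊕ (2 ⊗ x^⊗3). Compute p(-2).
p(-2) = -4

A tropical monomial a ⊗ x^⊗i evaluates to a + i · x. Evaluating each term at x = -2:
  Term 0 contributes 1 + 0 · -2 = 1
  Term 1 contributes 1 + 1 · -2 = -1
  Term 2 contributes 6 + 2 · -2 = 2
  Term 3 contributes 2 + 3 · -2 = -4
p(-2) = ⊕ of these = min[1, -1, 2, -4] = -4.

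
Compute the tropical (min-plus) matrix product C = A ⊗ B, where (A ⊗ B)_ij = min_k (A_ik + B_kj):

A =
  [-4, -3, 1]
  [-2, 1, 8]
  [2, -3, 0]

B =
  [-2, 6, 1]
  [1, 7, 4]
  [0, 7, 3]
A ⊗ B =
  [-6, 2, -3]
  [-4, 4, -1]
  [-2, 4, 1]

Apply the min-plus product entry-by-entry:
  C[0][0] = min over k of (A[0][0] + B[0][0] = -4 + -2 = -6, A[0][1] + B[1][0] = -3 + 1 = -2, A[0][2] + B[2][0] = 1 + 0 = 1) = -6 (attained at k = 0)
  C[0][1] = min over k of (A[0][0] + B[0][1] = -4 + 6 = 2, A[0][1] + B[1][1] = -3 + 7 = 4, A[0][2] + B[2][1] = 1 + 7 = 8) = 2 (attained at k = 0)
  C[0][2] = min over k of (A[0][0] + B[0][2] = -4 + 1 = -3, A[0][1] + B[1][2] = -3 + 4 = 1, A[0][2] + B[2][2] = 1 + 3 = 4) = -3 (attained at k = 0)
  C[1][0] = min over k of (A[1][0] + B[0][0] = -2 + -2 = -4, A[1][1] + B[1][0] = 1 + 1 = 2, A[1][2] + B[2][0] = 8 + 0 = 8) = -4 (attained at k = 0)
  C[1][1] = min over k of (A[1][0] + B[0][1] = -2 + 6 = 4, A[1][1] + B[1][1] = 1 + 7 = 8, A[1][2] + B[2][1] = 8 + 7 = 15) = 4 (attained at k = 0)
  C[1][2] = min over k of (A[1][0] + B[0][2] = -2 + 1 = -1, A[1][1] + B[1][2] = 1 + 4 = 5, A[1][2] + B[2][2] = 8 + 3 = 11) = -1 (attained at k = 0)
  C[2][0] = min over k of (A[2][0] + B[0][0] = 2 + -2 = 0, A[2][1] + B[1][0] = -3 + 1 = -2, A[2][2] + B[2][0] = 0 + 0 = 0) = -2 (attained at k = 1)
  C[2][1] = min over k of (A[2][0] + B[0][1] = 2 + 6 = 8, A[2][1] + B[1][1] = -3 + 7 = 4, A[2][2] + B[2][1] = 0 + 7 = 7) = 4 (attained at k = 1)
  C[2][2] = min over k of (A[2][0] + B[0][2] = 2 + 1 = 3, A[2][1] + B[1][2] = -3 + 4 = 1, A[2][2] + B[2][2] = 0 + 3 = 3) = 1 (attained at k = 1)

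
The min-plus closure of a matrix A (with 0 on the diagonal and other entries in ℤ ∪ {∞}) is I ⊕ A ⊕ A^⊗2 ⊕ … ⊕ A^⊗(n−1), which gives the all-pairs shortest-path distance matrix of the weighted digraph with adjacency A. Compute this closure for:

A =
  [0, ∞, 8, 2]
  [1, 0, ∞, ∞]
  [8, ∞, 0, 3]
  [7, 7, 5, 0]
Closure =
  [0, 9, 7, 2]
  [1, 0, 8, 3]
  [8, 10, 0, 3]
  [7, 7, 5, 0]

This is the Floyd-Warshall all-pairs shortest-path computation. For each intermediate vertex k = 0, 1, …, 3, update dist[i][j] ← min(dist[i][j], dist[i][k] + dist[k][j]). The final matrix gives, for each (i, j), the minimum total weight of any directed path from i to j (possibly empty when i = j).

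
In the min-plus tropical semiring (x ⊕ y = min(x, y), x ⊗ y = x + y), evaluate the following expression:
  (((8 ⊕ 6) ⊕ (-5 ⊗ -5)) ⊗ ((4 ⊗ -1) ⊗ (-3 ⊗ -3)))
(((8 ⊕ 6) ⊕ (-5 ⊗ -5)) ⊗ ((4 ⊗ -1) ⊗ (-3 ⊗ -3))) = -13

Expand innermost to outermost. Recall ⊕ takes the minimum of its arguments and ⊗ takes their sum. Working out the expression (((8 ⊕ 6) ⊕ (-5 ⊗ -5)) ⊗ ((4 ⊗ -1) ⊗ (-3 ⊗ -3))) gives -13.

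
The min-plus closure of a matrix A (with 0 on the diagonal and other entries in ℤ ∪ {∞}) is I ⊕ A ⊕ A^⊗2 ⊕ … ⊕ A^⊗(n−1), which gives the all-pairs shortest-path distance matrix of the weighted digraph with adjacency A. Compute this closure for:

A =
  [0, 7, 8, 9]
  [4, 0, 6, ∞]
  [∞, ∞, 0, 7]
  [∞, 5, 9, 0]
Closure =
  [0, 7, 8, 9]
  [4, 0, 6, 13]
  [16, 12, 0, 7]
  [9, 5, 9, 0]

This is the Floyd-Warshall all-pairs shortest-path computation. For each intermediate vertex k = 0, 1, …, 3, update dist[i][j] ← min(dist[i][j], dist[i][k] + dist[k][j]). The final matrix gives, for each (i, j), the minimum total weight of any directed path from i to j (possibly empty when i = j).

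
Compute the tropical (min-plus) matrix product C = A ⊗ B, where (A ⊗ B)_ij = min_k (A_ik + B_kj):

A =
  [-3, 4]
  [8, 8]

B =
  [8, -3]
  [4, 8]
A ⊗ B =
  [5, -6]
  [12, 5]

Apply the min-plus product entry-by-entry:
  C[0][0] = min over k of (A[0][0] + B[0][0] = -3 + 8 = 5, A[0][1] + B[1][0] = 4 + 4 = 8) = 5 (attained at k = 0)
  C[0][1] = min over k of (A[0][0] + B[0][1] = -3 + -3 = -6, A[0][1] + B[1][1] = 4 + 8 = 12) = -6 (attained at k = 0)
  C[1][0] = min over k of (A[1][0] + B[0][0] = 8 + 8 = 16, A[1][1] + B[1][0] = 8 + 4 = 12) = 12 (attained at k = 1)
  C[1][1] = min over k of (A[1][0] + B[0][1] = 8 + -3 = 5, A[1][1] + B[1][1] = 8 + 8 = 16) = 5 (attained at k = 0)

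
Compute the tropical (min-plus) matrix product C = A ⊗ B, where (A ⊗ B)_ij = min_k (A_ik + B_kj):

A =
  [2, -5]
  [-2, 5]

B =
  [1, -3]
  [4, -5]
A ⊗ B =
  [-1, -10]
  [-1, -5]

Apply the min-plus product entry-by-entry:
  C[0][0] = min over k of (A[0][0] + B[0][0] = 2 + 1 = 3, A[0][1] + B[1][0] = -5 + 4 = -1) = -1 (attained at k = 1)
  C[0][1] = min over k of (A[0][0] + B[0][1] = 2 + -3 = -1, A[0][1] + B[1][1] = -5 + -5 = -10) = -10 (attained at k = 1)
  C[1][0] = min over k of (A[1][0] + B[0][0] = -2 + 1 = -1, A[1][1] + B[1][0] = 5 + 4 = 9) = -1 (attained at k = 0)
  C[1][1] = min over k of (A[1][0] + B[0][1] = -2 + -3 = -5, A[1][1] + B[1][1] = 5 + -5 = 0) = -5 (attained at k = 0)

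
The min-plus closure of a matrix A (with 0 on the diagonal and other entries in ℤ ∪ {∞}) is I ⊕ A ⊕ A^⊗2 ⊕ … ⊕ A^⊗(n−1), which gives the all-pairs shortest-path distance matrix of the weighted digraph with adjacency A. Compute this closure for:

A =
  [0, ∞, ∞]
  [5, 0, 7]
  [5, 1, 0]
Closure =
  [0, ∞, ∞]
  [5, 0, 7]
  [5, 1, 0]

This is the Floyd-Warshall all-pairs shortest-path computation. For each intermediate vertex k = 0, 1, …, 2, update dist[i][j] ← min(dist[i][j], dist[i][k] + dist[k][j]). The final matrix gives, for each (i, j), the minimum total weight of any directed path from i to j (possibly empty when i = j).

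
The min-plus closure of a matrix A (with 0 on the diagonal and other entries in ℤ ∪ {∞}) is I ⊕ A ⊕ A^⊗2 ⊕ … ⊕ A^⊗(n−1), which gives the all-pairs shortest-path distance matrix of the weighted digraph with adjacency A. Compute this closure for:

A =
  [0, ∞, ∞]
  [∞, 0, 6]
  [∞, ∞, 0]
Closure =
  [0, ∞, ∞]
  [∞, 0, 6]
  [∞, ∞, 0]

This is the Floyd-Warshall all-pairs shortest-path computation. For each intermediate vertex k = 0, 1, …, 2, update dist[i][j] ← min(dist[i][j], dist[i][k] + dist[k][j]). The final matrix gives, for each (i, j), the minimum total weight of any directed path from i to j (possibly empty when i = j).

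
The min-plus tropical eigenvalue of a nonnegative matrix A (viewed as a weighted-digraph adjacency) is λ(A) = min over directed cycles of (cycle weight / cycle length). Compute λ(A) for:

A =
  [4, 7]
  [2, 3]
λ(A) = 3

Enumerate directed cycles and compute their means (weight / length). Sample:
  cycle 0 → 0: weight = 4, length = 1, mean = 4/1 ≈ 4.000
  cycle 1 → 1: weight = 3, length = 1, mean = 3/1 ≈ 3.000
  cycle 0 → 1 → 0: weight = 9, length = 2, mean = 9/2 ≈ 4.500
  cycle 1 → 0 → 1: weight = 9, length = 2, mean = 9/2 ≈ 4.500
Minimum mean = 3.000, attained e.g. along the cycle 1 → 1 with weight 3 and length 1. So λ(A) = 3/1 = 3.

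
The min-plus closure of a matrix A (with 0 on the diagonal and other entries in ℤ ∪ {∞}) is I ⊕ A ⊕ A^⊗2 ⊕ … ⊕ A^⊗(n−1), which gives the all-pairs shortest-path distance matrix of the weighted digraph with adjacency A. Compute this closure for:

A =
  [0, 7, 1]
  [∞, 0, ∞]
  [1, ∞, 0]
Closure =
  [0, 7, 1]
  [∞, 0, ∞]
  [1, 8, 0]

This is the Floyd-Warshall all-pairs shortest-path computation. For each intermediate vertex k = 0, 1, …, 2, update dist[i][j] ← min(dist[i][j], dist[i][k] + dist[k][j]). The final matrix gives, for each (i, j), the minimum total weight of any directed path from i to j (possibly empty when i = j).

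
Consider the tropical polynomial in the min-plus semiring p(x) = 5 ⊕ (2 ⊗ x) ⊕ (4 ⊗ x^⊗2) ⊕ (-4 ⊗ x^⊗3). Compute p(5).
p(5) = 5

A tropical monomial a ⊗ x^⊗i evaluates to a + i · x. Evaluating each term at x = 5:
  Term 0 contributes 5 + 0 · 5 = 5
  Term 1 contributes 2 + 1 · 5 = 7
  Term 2 contributes 4 + 2 · 5 = 14
  Term 3 contributes -4 + 3 · 5 = 11
p(5) = ⊕ of these = min[5, 7, 14, 11] = 5.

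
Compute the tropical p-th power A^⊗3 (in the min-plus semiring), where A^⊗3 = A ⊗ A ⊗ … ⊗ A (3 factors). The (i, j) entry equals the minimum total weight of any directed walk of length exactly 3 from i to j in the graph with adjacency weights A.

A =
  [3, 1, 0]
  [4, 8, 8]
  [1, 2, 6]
A^⊗3 =
  [4, 2, 1]
  [5, 6, 7]
  [2, 3, 4]

Each entry (A^⊗3)_ij equals the minimum over all length-3 walks i = v_0 → v_1 → … → v_3 = j of Σ_t A[v_t][v_{t+1}]. For example, for (i, j) = (0, 2) we minimise over 9 possible intermediate vertex sequences; the minimum is 1, attained along the walk 0 → 2 → 0 → 2.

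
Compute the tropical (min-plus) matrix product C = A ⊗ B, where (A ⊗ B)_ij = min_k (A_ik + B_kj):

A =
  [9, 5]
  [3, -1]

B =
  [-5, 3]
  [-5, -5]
A ⊗ B =
  [0, 0]
  [-6, -6]

Apply the min-plus product entry-by-entry:
  C[0][0] = min over k of (A[0][0] + B[0][0] = 9 + -5 = 4, A[0][1] + B[1][0] = 5 + -5 = 0) = 0 (attained at k = 1)
  C[0][1] = min over k of (A[0][0] + B[0][1] = 9 + 3 = 12, A[0][1] + B[1][1] = 5 + -5 = 0) = 0 (attained at k = 1)
  C[1][0] = min over k of (A[1][0] + B[0][0] = 3 + -5 = -2, A[1][1] + B[1][0] = -1 + -5 = -6) = -6 (attained at k = 1)
  C[1][1] = min over k of (A[1][0] + B[0][1] = 3 + 3 = 6, A[1][1] + B[1][1] = -1 + -5 = -6) = -6 (attained at k = 1)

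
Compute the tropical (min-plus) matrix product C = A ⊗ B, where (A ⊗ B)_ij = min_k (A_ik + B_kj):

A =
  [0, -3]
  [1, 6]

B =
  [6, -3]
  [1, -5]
A ⊗ B =
  [-2, -8]
  [7, -2]

Apply the min-plus product entry-by-entry:
  C[0][0] = min over k of (A[0][0] + B[0][0] = 0 + 6 = 6, A[0][1] + B[1][0] = -3 + 1 = -2) = -2 (attained at k = 1)
  C[0][1] = min over k of (A[0][0] + B[0][1] = 0 + -3 = -3, A[0][1] + B[1][1] = -3 + -5 = -8) = -8 (attained at k = 1)
  C[1][0] = min over k of (A[1][0] + B[0][0] = 1 + 6 = 7, A[1][1] + B[1][0] = 6 + 1 = 7) = 7 (attained at k = 0)
  C[1][1] = min over k of (A[1][0] + B[0][1] = 1 + -3 = -2, A[1][1] + B[1][1] = 6 + -5 = 1) = -2 (attained at k = 0)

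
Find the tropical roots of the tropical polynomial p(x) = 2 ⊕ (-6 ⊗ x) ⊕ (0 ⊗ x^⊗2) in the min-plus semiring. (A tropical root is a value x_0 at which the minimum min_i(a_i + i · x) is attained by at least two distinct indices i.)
Roots: {-6, 8}

Each tropical root is a break point of the lower envelope of the lines y = a_i + i · x (there are 3 lines, with slopes 0, 1, ..., 2). Only the lines that attain the minimum somewhere contribute to roots; other lines are dominated. Here the surviving (envelope) indices are i = 2, i = 1, i = 0.
Intersections between consecutive envelope lines give the roots: for adjacent envelope indices i < j the intersection is x = (a_i − a_j) / (j − i). Reading off the sorted break points: {-6, 8}.
Verification: at each break x_0, at least two indices attain the minimum of min_i(a_i + i · x_0).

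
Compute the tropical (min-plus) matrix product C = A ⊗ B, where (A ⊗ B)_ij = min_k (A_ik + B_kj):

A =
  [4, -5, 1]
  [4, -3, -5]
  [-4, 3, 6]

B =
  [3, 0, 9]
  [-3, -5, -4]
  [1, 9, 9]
A ⊗ B =
  [-8, -10, -9]
  [-6, -8, -7]
  [-1, -4, -1]

Apply the min-plus product entry-by-entry:
  C[0][0] = min over k of (A[0][0] + B[0][0] = 4 + 3 = 7, A[0][1] + B[1][0] = -5 + -3 = -8, A[0][2] + B[2][0] = 1 + 1 = 2) = -8 (attained at k = 1)
  C[0][1] = min over k of (A[0][0] + B[0][1] = 4 + 0 = 4, A[0][1] + B[1][1] = -5 + -5 = -10, A[0][2] + B[2][1] = 1 + 9 = 10) = -10 (attained at k = 1)
  C[0][2] = min over k of (A[0][0] + B[0][2] = 4 + 9 = 13, A[0][1] + B[1][2] = -5 + -4 = -9, A[0][2] + B[2][2] = 1 + 9 = 10) = -9 (attained at k = 1)
  C[1][0] = min over k of (A[1][0] + B[0][0] = 4 + 3 = 7, A[1][1] + B[1][0] = -3 + -3 = -6, A[1][2] + B[2][0] = -5 + 1 = -4) = -6 (attained at k = 1)
  C[1][1] = min over k of (A[1][0] + B[0][1] = 4 + 0 = 4, A[1][1] + B[1][1] = -3 + -5 = -8, A[1][2] + B[2][1] = -5 + 9 = 4) = -8 (attained at k = 1)
  C[1][2] = min over k of (A[1][0] + B[0][2] = 4 + 9 = 13, A[1][1] + B[1][2] = -3 + -4 = -7, A[1][2] + B[2][2] = -5 + 9 = 4) = -7 (attained at k = 1)
  C[2][0] = min over k of (A[2][0] + B[0][0] = -4 + 3 = -1, A[2][1] + B[1][0] = 3 + -3 = 0, A[2][2] + B[2][0] = 6 + 1 = 7) = -1 (attained at k = 0)
  C[2][1] = min over k of (A[2][0] + B[0][1] = -4 + 0 = -4, A[2][1] + B[1][1] = 3 + -5 = -2, A[2][2] + B[2][1] = 6 + 9 = 15) = -4 (attained at k = 0)
  C[2][2] = min over k of (A[2][0] + B[0][2] = -4 + 9 = 5, A[2][1] + B[1][2] = 3 + -4 = -1, A[2][2] + B[2][2] = 6 + 9 = 15) = -1 (attained at k = 1)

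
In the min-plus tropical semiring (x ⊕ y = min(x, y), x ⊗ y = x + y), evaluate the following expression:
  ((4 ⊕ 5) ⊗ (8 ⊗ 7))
((4 ⊕ 5) ⊗ (8 ⊗ 7)) = 19

Expand innermost to outermost. Recall ⊕ takes the minimum of its arguments and ⊗ takes their sum. Working out the expression ((4 ⊕ 5) ⊗ (8 ⊗ 7)) gives 19.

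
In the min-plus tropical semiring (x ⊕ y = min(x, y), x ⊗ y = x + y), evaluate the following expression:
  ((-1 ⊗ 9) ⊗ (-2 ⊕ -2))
((-1 ⊗ 9) ⊗ (-2 ⊕ -2)) = 6

Expand innermost to outermost. Recall ⊕ takes the minimum of its arguments and ⊗ takes their sum. Working out the expression ((-1 ⊗ 9) ⊗ (-2 ⊕ -2)) gives 6.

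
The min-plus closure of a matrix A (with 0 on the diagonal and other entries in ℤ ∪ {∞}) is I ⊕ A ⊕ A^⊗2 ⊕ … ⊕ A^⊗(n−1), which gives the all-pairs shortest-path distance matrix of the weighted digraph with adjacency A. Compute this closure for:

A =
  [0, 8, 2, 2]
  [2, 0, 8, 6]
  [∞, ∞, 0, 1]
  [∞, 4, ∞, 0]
Closure =
  [0, 6, 2, 2]
  [2, 0, 4, 4]
  [7, 5, 0, 1]
  [6, 4, 8, 0]

This is the Floyd-Warshall all-pairs shortest-path computation. For each intermediate vertex k = 0, 1, …, 3, update dist[i][j] ← min(dist[i][j], dist[i][k] + dist[k][j]). The final matrix gives, for each (i, j), the minimum total weight of any directed path from i to j (possibly empty when i = j).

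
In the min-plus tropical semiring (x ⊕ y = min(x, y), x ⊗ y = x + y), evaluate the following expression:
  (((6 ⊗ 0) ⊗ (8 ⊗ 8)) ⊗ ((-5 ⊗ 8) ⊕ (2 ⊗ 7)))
(((6 ⊗ 0) ⊗ (8 ⊗ 8)) ⊗ ((-5 ⊗ 8) ⊕ (2 ⊗ 7))) = 25

Expand innermost to outermost. Recall ⊕ takes the minimum of its arguments and ⊗ takes their sum. Working out the expression (((6 ⊗ 0) ⊗ (8 ⊗ 8)) ⊗ ((-5 ⊗ 8) ⊕ (2 ⊗ 7))) gives 25.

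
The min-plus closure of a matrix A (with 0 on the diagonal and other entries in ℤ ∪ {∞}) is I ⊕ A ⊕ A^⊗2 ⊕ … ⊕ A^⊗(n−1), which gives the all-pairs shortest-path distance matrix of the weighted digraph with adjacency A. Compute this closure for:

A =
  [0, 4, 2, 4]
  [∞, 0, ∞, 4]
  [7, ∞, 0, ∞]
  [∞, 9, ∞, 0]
Closure =
  [0, 4, 2, 4]
  [∞, 0, ∞, 4]
  [7, 11, 0, 11]
  [∞, 9, ∞, 0]

This is the Floyd-Warshall all-pairs shortest-path computation. For each intermediate vertex k = 0, 1, …, 3, update dist[i][j] ← min(dist[i][j], dist[i][k] + dist[k][j]). The final matrix gives, for each (i, j), the minimum total weight of any directed path from i to j (possibly empty when i = j).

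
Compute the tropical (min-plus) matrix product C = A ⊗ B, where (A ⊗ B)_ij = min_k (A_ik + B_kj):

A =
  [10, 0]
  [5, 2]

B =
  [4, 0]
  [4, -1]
A ⊗ B =
  [4, -1]
  [6, 1]

Apply the min-plus product entry-by-entry:
  C[0][0] = min over k of (A[0][0] + B[0][0] = 10 + 4 = 14, A[0][1] + B[1][0] = 0 + 4 = 4) = 4 (attained at k = 1)
  C[0][1] = min over k of (A[0][0] + B[0][1] = 10 + 0 = 10, A[0][1] + B[1][1] = 0 + -1 = -1) = -1 (attained at k = 1)
  C[1][0] = min over k of (A[1][0] + B[0][0] = 5 + 4 = 9, A[1][1] + B[1][0] = 2 + 4 = 6) = 6 (attained at k = 1)
  C[1][1] = min over k of (A[1][0] + B[0][1] = 5 + 0 = 5, A[1][1] + B[1][1] = 2 + -1 = 1) = 1 (attained at k = 1)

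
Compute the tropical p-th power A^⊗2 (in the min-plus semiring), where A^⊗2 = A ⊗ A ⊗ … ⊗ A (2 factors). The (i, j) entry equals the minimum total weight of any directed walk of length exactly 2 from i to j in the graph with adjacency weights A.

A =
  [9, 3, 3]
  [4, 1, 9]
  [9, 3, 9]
A^⊗2 =
  [7, 4, 12]
  [5, 2, 7]
  [7, 4, 12]

Each entry (A^⊗2)_ij equals the minimum over all length-2 walks i = v_0 → v_1 → … → v_2 = j of Σ_t A[v_t][v_{t+1}]. For example, for (i, j) = (0, 2) we minimise over 3 possible intermediate vertex sequences; the minimum is 12, attained along the walk 0 → 0 → 2.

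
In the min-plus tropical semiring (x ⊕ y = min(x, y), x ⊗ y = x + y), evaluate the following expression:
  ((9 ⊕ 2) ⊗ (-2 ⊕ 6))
((9 ⊕ 2) ⊗ (-2 ⊕ 6)) = 0

Expand innermost to outermost. Recall ⊕ takes the minimum of its arguments and ⊗ takes their sum. Working out the expression ((9 ⊕ 2) ⊗ (-2 ⊕ 6)) gives 0.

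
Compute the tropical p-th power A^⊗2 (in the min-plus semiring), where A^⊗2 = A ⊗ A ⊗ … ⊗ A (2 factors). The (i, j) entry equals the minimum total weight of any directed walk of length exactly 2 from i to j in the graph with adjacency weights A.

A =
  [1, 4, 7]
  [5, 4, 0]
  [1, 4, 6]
A^⊗2 =
  [2, 5, 4]
  [1, 4, 4]
  [2, 5, 4]

Each entry (A^⊗2)_ij equals the minimum over all length-2 walks i = v_0 → v_1 → … → v_2 = j of Σ_t A[v_t][v_{t+1}]. For example, for (i, j) = (0, 2) we minimise over 3 possible intermediate vertex sequences; the minimum is 4, attained along the walk 0 → 1 → 2.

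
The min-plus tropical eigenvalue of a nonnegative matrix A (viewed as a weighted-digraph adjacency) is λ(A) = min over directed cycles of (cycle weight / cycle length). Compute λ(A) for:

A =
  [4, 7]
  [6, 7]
λ(A) = 4

Enumerate directed cycles and compute their means (weight / length). Sample:
  cycle 0 → 0: weight = 4, length = 1, mean = 4/1 ≈ 4.000
  cycle 1 → 1: weight = 7, length = 1, mean = 7/1 ≈ 7.000
  cycle 0 → 1 → 0: weight = 13, length = 2, mean = 13/2 ≈ 6.500
  cycle 1 → 0 → 1: weight = 13, length = 2, mean = 13/2 ≈ 6.500
Minimum mean = 4.000, attained e.g. along the cycle 0 → 0 with weight 4 and length 1. So λ(A) = 4/1 = 4.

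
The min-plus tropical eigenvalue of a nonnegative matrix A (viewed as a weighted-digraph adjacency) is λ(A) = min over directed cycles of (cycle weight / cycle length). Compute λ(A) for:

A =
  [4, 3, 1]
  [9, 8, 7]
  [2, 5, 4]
λ(A) = 3/2

Enumerate directed cycles and compute their means (weight / length). Sample:
  cycle 0 → 0: weight = 4, length = 1, mean = 4/1 ≈ 4.000
  cycle 1 → 1: weight = 8, length = 1, mean = 8/1 ≈ 8.000
  cycle 2 → 2: weight = 4, length = 1, mean = 4/1 ≈ 4.000
  cycle 0 → 1 → 0: weight = 12, length = 2, mean = 12/2 ≈ 6.000
  cycle 0 → 2 → 0: weight = 3, length = 2, mean = 3/2 ≈ 1.500
  cycle 1 → 0 → 1: weight = 12, length = 2, mean = 12/2 ≈ 6.000
Minimum mean = 1.500, attained e.g. along the cycle 0 → 2 → 0 with weight 3 and length 2. So λ(A) = 3/2 = 3/2.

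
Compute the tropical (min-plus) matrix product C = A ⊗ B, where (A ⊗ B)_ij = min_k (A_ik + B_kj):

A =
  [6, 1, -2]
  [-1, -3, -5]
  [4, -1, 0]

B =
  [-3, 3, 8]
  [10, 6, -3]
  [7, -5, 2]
A ⊗ B =
  [3, -7, -2]
  [-4, -10, -6]
  [1, -5, -4]

Apply the min-plus product entry-by-entry:
  C[0][0] = min over k of (A[0][0] + B[0][0] = 6 + -3 = 3, A[0][1] + B[1][0] = 1 + 10 = 11, A[0][2] + B[2][0] = -2 + 7 = 5) = 3 (attained at k = 0)
  C[0][1] = min over k of (A[0][0] + B[0][1] = 6 + 3 = 9, A[0][1] + B[1][1] = 1 + 6 = 7, A[0][2] + B[2][1] = -2 + -5 = -7) = -7 (attained at k = 2)
  C[0][2] = min over k of (A[0][0] + B[0][2] = 6 + 8 = 14, A[0][1] + B[1][2] = 1 + -3 = -2, A[0][2] + B[2][2] = -2 + 2 = 0) = -2 (attained at k = 1)
  C[1][0] = min over k of (A[1][0] + B[0][0] = -1 + -3 = -4, A[1][1] + B[1][0] = -3 + 10 = 7, A[1][2] + B[2][0] = -5 + 7 = 2) = -4 (attained at k = 0)
  C[1][1] = min over k of (A[1][0] + B[0][1] = -1 + 3 = 2, A[1][1] + B[1][1] = -3 + 6 = 3, A[1][2] + B[2][1] = -5 + -5 = -10) = -10 (attained at k = 2)
  C[1][2] = min over k of (A[1][0] + B[0][2] = -1 + 8 = 7, A[1][1] + B[1][2] = -3 + -3 = -6, A[1][2] + B[2][2] = -5 + 2 = -3) = -6 (attained at k = 1)
  C[2][0] = min over k of (A[2][0] + B[0][0] = 4 + -3 = 1, A[2][1] + B[1][0] = -1 + 10 = 9, A[2][2] + B[2][0] = 0 + 7 = 7) = 1 (attained at k = 0)
  C[2][1] = min over k of (A[2][0] + B[0][1] = 4 + 3 = 7, A[2][1] + B[1][1] = -1 + 6 = 5, A[2][2] + B[2][1] = 0 + -5 = -5) = -5 (attained at k = 2)
  C[2][2] = min over k of (A[2][0] + B[0][2] = 4 + 8 = 12, A[2][1] + B[1][2] = -1 + -3 = -4, A[2][2] + B[2][2] = 0 + 2 = 2) = -4 (attained at k = 1)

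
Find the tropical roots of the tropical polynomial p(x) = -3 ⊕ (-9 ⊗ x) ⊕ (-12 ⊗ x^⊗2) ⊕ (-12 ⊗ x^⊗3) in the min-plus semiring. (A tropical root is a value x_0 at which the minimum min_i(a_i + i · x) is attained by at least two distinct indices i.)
Roots: {0, 3, 6}

Each tropical root is a break point of the lower envelope of the lines y = a_i + i · x (there are 4 lines, with slopes 0, 1, ..., 3). Only the lines that attain the minimum somewhere contribute to roots; other lines are dominated. Here the surviving (envelope) indices are i = 3, i = 2, i = 1, i = 0.
Intersections between consecutive envelope lines give the roots: for adjacent envelope indices i < j the intersection is x = (a_i − a_j) / (j − i). Reading off the sorted break points: {0, 3, 6}.
Verification: at each break x_0, at least two indices attain the minimum of min_i(a_i + i · x_0).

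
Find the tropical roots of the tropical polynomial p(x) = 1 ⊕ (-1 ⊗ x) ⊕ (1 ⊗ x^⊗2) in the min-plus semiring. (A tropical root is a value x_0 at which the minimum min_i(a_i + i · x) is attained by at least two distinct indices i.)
Roots: {-2, 2}

Each tropical root is a break point of the lower envelope of the lines y = a_i + i · x (there are 3 lines, with slopes 0, 1, ..., 2). Only the lines that attain the minimum somewhere contribute to roots; other lines are dominated. Here the surviving (envelope) indices are i = 2, i = 1, i = 0.
Intersections between consecutive envelope lines give the roots: for adjacent envelope indices i < j the intersection is x = (a_i − a_j) / (j − i). Reading off the sorted break points: {-2, 2}.
Verification: at each break x_0, at least two indices attain the minimum of min_i(a_i + i · x_0).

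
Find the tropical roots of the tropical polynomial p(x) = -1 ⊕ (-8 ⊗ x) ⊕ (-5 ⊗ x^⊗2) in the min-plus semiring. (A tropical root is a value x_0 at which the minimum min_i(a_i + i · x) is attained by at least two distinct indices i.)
Roots: {-3, 7}

Each tropical root is a break point of the lower envelope of the lines y = a_i + i · x (there are 3 lines, with slopes 0, 1, ..., 2). Only the lines that attain the minimum somewhere contribute to roots; other lines are dominated. Here the surviving (envelope) indices are i = 2, i = 1, i = 0.
Intersections between consecutive envelope lines give the roots: for adjacent envelope indices i < j the intersection is x = (a_i − a_j) / (j − i). Reading off the sorted break points: {-3, 7}.
Verification: at each break x_0, at least two indices attain the minimum of min_i(a_i + i · x_0).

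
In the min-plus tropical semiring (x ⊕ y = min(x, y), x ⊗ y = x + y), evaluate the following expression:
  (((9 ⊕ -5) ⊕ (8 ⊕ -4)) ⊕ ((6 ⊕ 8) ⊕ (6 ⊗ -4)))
(((9 ⊕ -5) ⊕ (8 ⊕ -4)) ⊕ ((6 ⊕ 8) ⊕ (6 ⊗ -4))) = -5

Expand innermost to outermost. Recall ⊕ takes the minimum of its arguments and ⊗ takes their sum. Working out the expression (((9 ⊕ -5) ⊕ (8 ⊕ -4)) ⊕ ((6 ⊕ 8) ⊕ (6 ⊗ -4))) gives -5.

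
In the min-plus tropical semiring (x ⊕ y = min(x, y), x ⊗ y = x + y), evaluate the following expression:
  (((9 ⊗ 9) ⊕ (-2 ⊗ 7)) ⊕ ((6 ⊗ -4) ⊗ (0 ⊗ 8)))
(((9 ⊗ 9) ⊕ (-2 ⊗ 7)) ⊕ ((6 ⊗ -4) ⊗ (0 ⊗ 8))) = 5

Expand innermost to outermost. Recall ⊕ takes the minimum of its arguments and ⊗ takes their sum. Working out the expression (((9 ⊗ 9) ⊕ (-2 ⊗ 7)) ⊕ ((6 ⊗ -4) ⊗ (0 ⊗ 8))) gives 5.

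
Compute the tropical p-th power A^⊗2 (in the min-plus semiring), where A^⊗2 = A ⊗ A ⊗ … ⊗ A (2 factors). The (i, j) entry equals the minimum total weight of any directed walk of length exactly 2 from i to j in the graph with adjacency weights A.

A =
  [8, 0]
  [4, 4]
A^⊗2 =
  [4, 4]
  [8, 4]

Each entry (A^⊗2)_ij equals the minimum over all length-2 walks i = v_0 → v_1 → … → v_2 = j of Σ_t A[v_t][v_{t+1}]. For example, for (i, j) = (0, 1) we minimise over 2 possible intermediate vertex sequences; the minimum is 4, attained along the walk 0 → 1 → 1.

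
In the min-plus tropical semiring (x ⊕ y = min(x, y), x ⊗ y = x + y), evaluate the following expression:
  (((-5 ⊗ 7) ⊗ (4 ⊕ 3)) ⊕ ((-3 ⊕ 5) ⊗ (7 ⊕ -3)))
(((-5 ⊗ 7) ⊗ (4 ⊕ 3)) ⊕ ((-3 ⊕ 5) ⊗ (7 ⊕ -3))) = -6

Expand innermost to outermost. Recall ⊕ takes the minimum of its arguments and ⊗ takes their sum. Working out the expression (((-5 ⊗ 7) ⊗ (4 ⊕ 3)) ⊕ ((-3 ⊕ 5) ⊗ (7 ⊕ -3))) gives -6.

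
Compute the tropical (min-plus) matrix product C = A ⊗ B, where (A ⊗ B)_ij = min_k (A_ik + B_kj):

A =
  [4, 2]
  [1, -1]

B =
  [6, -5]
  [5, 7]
A ⊗ B =
  [7, -1]
  [4, -4]

Apply the min-plus product entry-by-entry:
  C[0][0] = min over k of (A[0][0] + B[0][0] = 4 + 6 = 10, A[0][1] + B[1][0] = 2 + 5 = 7) = 7 (attained at k = 1)
  C[0][1] = min over k of (A[0][0] + B[0][1] = 4 + -5 = -1, A[0][1] + B[1][1] = 2 + 7 = 9) = -1 (attained at k = 0)
  C[1][0] = min over k of (A[1][0] + B[0][0] = 1 + 6 = 7, A[1][1] + B[1][0] = -1 + 5 = 4) = 4 (attained at k = 1)
  C[1][1] = min over k of (A[1][0] + B[0][1] = 1 + -5 = -4, A[1][1] + B[1][1] = -1 + 7 = 6) = -4 (attained at k = 0)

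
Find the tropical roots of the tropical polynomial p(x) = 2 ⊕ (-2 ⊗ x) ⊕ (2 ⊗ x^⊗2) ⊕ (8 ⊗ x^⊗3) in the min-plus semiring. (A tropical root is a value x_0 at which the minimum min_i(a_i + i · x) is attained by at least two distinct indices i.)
Roots: {-6, -4, 4}

Each tropical root is a break point of the lower envelope of the lines y = a_i + i · x (there are 4 lines, with slopes 0, 1, ..., 3). Only the lines that attain the minimum somewhere contribute to roots; other lines are dominated. Here the surviving (envelope) indices are i = 3, i = 2, i = 1, i = 0.
Intersections between consecutive envelope lines give the roots: for adjacent envelope indices i < j the intersection is x = (a_i − a_j) / (j − i). Reading off the sorted break points: {-6, -4, 4}.
Verification: at each break x_0, at least two indices attain the minimum of min_i(a_i + i · x_0).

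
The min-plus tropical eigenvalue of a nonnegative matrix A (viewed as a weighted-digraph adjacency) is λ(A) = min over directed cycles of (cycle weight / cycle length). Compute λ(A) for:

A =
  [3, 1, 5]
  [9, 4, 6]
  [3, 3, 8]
λ(A) = 3

Enumerate directed cycles and compute their means (weight / length). Sample:
  cycle 0 → 0: weight = 3, length = 1, mean = 3/1 ≈ 3.000
  cycle 1 → 1: weight = 4, length = 1, mean = 4/1 ≈ 4.000
  cycle 2 → 2: weight = 8, length = 1, mean = 8/1 ≈ 8.000
  cycle 0 → 1 → 0: weight = 10, length = 2, mean = 10/2 ≈ 5.000
  cycle 0 → 2 → 0: weight = 8, length = 2, mean = 8/2 ≈ 4.000
  cycle 1 → 0 → 1: weight = 10, length = 2, mean = 10/2 ≈ 5.000
Minimum mean = 3.000, attained e.g. along the cycle 0 → 0 with weight 3 and length 1. So λ(A) = 3/1 = 3.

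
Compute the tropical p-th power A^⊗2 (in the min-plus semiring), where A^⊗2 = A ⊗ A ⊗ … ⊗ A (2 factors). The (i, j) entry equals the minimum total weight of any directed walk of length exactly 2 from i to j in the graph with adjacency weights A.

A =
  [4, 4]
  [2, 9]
A^⊗2 =
  [6, 8]
  [6, 6]

Each entry (A^⊗2)_ij equals the minimum over all length-2 walks i = v_0 → v_1 → … → v_2 = j of Σ_t A[v_t][v_{t+1}]. For example, for (i, j) = (0, 1) we minimise over 2 possible intermediate vertex sequences; the minimum is 8, attained along the walk 0 → 0 → 1.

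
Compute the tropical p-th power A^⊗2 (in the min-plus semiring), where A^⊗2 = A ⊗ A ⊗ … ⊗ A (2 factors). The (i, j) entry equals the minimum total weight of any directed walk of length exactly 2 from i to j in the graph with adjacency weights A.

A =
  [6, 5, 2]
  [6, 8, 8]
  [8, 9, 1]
A^⊗2 =
  [10, 11, 3]
  [12, 11, 8]
  [9, 10, 2]

Each entry (A^⊗2)_ij equals the minimum over all length-2 walks i = v_0 → v_1 → … → v_2 = j of Σ_t A[v_t][v_{t+1}]. For example, for (i, j) = (0, 2) we minimise over 3 possible intermediate vertex sequences; the minimum is 3, attained along the walk 0 → 2 → 2.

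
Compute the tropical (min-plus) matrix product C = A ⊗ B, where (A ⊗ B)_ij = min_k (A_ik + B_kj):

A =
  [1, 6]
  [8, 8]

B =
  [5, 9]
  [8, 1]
A ⊗ B =
  [6, 7]
  [13, 9]

Apply the min-plus product entry-by-entry:
  C[0][0] = min over k of (A[0][0] + B[0][0] = 1 + 5 = 6, A[0][1] + B[1][0] = 6 + 8 = 14) = 6 (attained at k = 0)
  C[0][1] = min over k of (A[0][0] + B[0][1] = 1 + 9 = 10, A[0][1] + B[1][1] = 6 + 1 = 7) = 7 (attained at k = 1)
  C[1][0] = min over k of (A[1][0] + B[0][0] = 8 + 5 = 13, A[1][1] + B[1][0] = 8 + 8 = 16) = 13 (attained at k = 0)
  C[1][1] = min over k of (A[1][0] + B[0][1] = 8 + 9 = 17, A[1][1] + B[1][1] = 8 + 1 = 9) = 9 (attained at k = 1)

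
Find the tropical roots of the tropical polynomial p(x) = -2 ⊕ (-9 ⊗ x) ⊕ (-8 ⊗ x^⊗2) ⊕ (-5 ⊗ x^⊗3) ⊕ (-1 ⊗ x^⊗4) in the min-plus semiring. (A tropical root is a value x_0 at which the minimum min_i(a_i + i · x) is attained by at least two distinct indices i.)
Roots: {-4, -3, -1, 7}

Each tropical root is a break point of the lower envelope of the lines y = a_i + i · x (there are 5 lines, with slopes 0, 1, ..., 4). Only the lines that attain the minimum somewhere contribute to roots; other lines are dominated. Here the surviving (envelope) indices are i = 4, i = 3, i = 2, i = 1, i = 0.
Intersections between consecutive envelope lines give the roots: for adjacent envelope indices i < j the intersection is x = (a_i − a_j) / (j − i). Reading off the sorted break points: {-4, -3, -1, 7}.
Verification: at each break x_0, at least two indices attain the minimum of min_i(a_i + i · x_0).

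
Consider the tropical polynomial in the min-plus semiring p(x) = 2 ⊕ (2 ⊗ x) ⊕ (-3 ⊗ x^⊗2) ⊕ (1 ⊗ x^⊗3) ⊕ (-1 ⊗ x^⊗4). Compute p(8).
p(8) = 2

A tropical monomial a ⊗ x^⊗i evaluates to a + i · x. Evaluating each term at x = 8:
  Term 0 contributes 2 + 0 · 8 = 2
  Term 1 contributes 2 + 1 · 8 = 10
  Term 2 contributes -3 + 2 · 8 = 13
  Term 3 contributes 1 + 3 · 8 = 25
  Term 4 contributes -1 + 4 · 8 = 31
p(8) = ⊕ of these = min[2, 10, 13, 25, 31] = 2.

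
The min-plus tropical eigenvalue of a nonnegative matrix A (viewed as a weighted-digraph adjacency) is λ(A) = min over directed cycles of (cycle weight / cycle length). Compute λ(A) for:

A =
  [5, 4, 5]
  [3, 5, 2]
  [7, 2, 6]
λ(A) = 2

Enumerate directed cycles and compute their means (weight / length). Sample:
  cycle 0 → 0: weight = 5, length = 1, mean = 5/1 ≈ 5.000
  cycle 1 → 1: weight = 5, length = 1, mean = 5/1 ≈ 5.000
  cycle 2 → 2: weight = 6, length = 1, mean = 6/1 ≈ 6.000
  cycle 0 → 1 → 0: weight = 7, length = 2, mean = 7/2 ≈ 3.500
  cycle 0 → 2 → 0: weight = 12, length = 2, mean = 12/2 ≈ 6.000
  cycle 1 → 0 → 1: weight = 7, length = 2, mean = 7/2 ≈ 3.500
Minimum mean = 2.000, attained e.g. along the cycle 1 → 2 → 1 with weight 4 and length 2. So λ(A) = 4/2 = 2.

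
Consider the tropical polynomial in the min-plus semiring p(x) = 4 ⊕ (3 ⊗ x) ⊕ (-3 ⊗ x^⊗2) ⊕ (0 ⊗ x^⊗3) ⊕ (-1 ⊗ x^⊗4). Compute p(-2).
p(-2) = -9

A tropical monomial a ⊗ x^⊗i evaluates to a + i · x. Evaluating each term at x = -2:
  Term 0 contributes 4 + 0 · -2 = 4
  Term 1 contributes 3 + 1 · -2 = 1
  Term 2 contributes -3 + 2 · -2 = -7
  Term 3 contributes 0 + 3 · -2 = -6
  Term 4 contributes -1 + 4 · -2 = -9
p(-2) = ⊕ of these = min[4, 1, -7, -6, -9] = -9.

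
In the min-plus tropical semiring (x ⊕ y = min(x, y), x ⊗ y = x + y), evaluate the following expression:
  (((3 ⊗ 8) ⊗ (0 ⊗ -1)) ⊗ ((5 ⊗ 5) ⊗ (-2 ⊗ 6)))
(((3 ⊗ 8) ⊗ (0 ⊗ -1)) ⊗ ((5 ⊗ 5) ⊗ (-2 ⊗ 6))) = 24

Expand innermost to outermost. Recall ⊕ takes the minimum of its arguments and ⊗ takes their sum. Working out the expression (((3 ⊗ 8) ⊗ (0 ⊗ -1)) ⊗ ((5 ⊗ 5) ⊗ (-2 ⊗ 6))) gives 24.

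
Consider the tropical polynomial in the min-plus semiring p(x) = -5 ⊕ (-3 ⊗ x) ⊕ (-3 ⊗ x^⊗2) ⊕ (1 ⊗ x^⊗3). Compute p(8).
p(8) = -5

A tropical monomial a ⊗ x^⊗i evaluates to a + i · x. Evaluating each term at x = 8:
  Term 0 contributes -5 + 0 · 8 = -5
  Term 1 contributes -3 + 1 · 8 = 5
  Term 2 contributes -3 + 2 · 8 = 13
  Term 3 contributes 1 + 3 · 8 = 25
p(8) = ⊕ of these = min[-5, 5, 13, 25] = -5.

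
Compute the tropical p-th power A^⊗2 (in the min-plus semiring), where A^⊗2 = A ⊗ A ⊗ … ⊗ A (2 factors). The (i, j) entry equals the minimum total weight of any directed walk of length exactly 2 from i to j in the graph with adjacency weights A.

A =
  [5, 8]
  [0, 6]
A^⊗2 =
  [8, 13]
  [5, 8]

Each entry (A^⊗2)_ij equals the minimum over all length-2 walks i = v_0 → v_1 → … → v_2 = j of Σ_t A[v_t][v_{t+1}]. For example, for (i, j) = (0, 1) we minimise over 2 possible intermediate vertex sequences; the minimum is 13, attained along the walk 0 → 0 → 1.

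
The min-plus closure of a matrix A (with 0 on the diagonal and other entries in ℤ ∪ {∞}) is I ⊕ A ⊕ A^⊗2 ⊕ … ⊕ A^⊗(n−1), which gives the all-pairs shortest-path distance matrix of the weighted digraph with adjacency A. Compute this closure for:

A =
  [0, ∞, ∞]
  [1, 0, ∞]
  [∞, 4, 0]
Closure =
  [0, ∞, ∞]
  [1, 0, ∞]
  [5, 4, 0]

This is the Floyd-Warshall all-pairs shortest-path computation. For each intermediate vertex k = 0, 1, …, 2, update dist[i][j] ← min(dist[i][j], dist[i][k] + dist[k][j]). The final matrix gives, for each (i, j), the minimum total weight of any directed path from i to j (possibly empty when i = j).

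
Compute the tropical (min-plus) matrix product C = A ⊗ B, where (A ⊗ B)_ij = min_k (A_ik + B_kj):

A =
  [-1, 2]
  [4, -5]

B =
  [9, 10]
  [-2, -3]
A ⊗ B =
  [0, -1]
  [-7, -8]

Apply the min-plus product entry-by-entry:
  C[0][0] = min over k of (A[0][0] + B[0][0] = -1 + 9 = 8, A[0][1] + B[1][0] = 2 + -2 = 0) = 0 (attained at k = 1)
  C[0][1] = min over k of (A[0][0] + B[0][1] = -1 + 10 = 9, A[0][1] + B[1][1] = 2 + -3 = -1) = -1 (attained at k = 1)
  C[1][0] = min over k of (A[1][0] + B[0][0] = 4 + 9 = 13, A[1][1] + B[1][0] = -5 + -2 = -7) = -7 (attained at k = 1)
  C[1][1] = min over k of (A[1][0] + B[0][1] = 4 + 10 = 14, A[1][1] + B[1][1] = -5 + -3 = -8) = -8 (attained at k = 1)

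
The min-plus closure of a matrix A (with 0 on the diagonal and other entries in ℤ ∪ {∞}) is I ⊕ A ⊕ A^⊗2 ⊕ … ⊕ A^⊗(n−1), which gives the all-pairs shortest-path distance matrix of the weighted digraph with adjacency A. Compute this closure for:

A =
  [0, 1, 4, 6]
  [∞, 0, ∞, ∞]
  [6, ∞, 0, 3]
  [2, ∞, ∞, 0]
Closure =
  [0, 1, 4, 6]
  [∞, 0, ∞, ∞]
  [5, 6, 0, 3]
  [2, 3, 6, 0]

This is the Floyd-Warshall all-pairs shortest-path computation. For each intermediate vertex k = 0, 1, …, 3, update dist[i][j] ← min(dist[i][j], dist[i][k] + dist[k][j]). The final matrix gives, for each (i, j), the minimum total weight of any directed path from i to j (possibly empty when i = j).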